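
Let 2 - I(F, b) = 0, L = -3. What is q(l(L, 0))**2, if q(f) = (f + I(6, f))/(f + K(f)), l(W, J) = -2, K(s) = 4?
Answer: 0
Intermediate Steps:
I(F, b) = 2 (I(F, b) = 2 - 1*0 = 2 + 0 = 2)
q(f) = (2 + f)/(4 + f) (q(f) = (f + 2)/(f + 4) = (2 + f)/(4 + f))
q(l(L, 0))**2 = ((2 - 2)/(4 - 2))**2 = (0/2)**2 = ((1/2)*0)**2 = 0**2 = 0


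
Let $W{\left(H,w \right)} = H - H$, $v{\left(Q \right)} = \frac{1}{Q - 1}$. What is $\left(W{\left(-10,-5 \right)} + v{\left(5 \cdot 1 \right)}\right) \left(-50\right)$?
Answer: $- \frac{25}{2} \approx -12.5$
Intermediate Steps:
$v{\left(Q \right)} = \frac{1}{-1 + Q}$
$W{\left(H,w \right)} = 0$
$\left(W{\left(-10,-5 \right)} + v{\left(5 \cdot 1 \right)}\right) \left(-50\right) = \left(0 + \frac{1}{-1 + 5 \cdot 1}\right) \left(-50\right) = \left(0 + \frac{1}{-1 + 5}\right) \left(-50\right) = \left(0 + \frac{1}{4}\right) \left(-50\right) = \frac{1}{4} \left(-50\right) = - \frac{25}{2}$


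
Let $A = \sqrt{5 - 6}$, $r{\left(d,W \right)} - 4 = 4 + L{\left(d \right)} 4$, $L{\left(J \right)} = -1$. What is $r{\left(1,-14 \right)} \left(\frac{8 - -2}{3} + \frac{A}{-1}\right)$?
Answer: $\frac{40}{3} - 4 i \approx 13.333 - 4.0 i$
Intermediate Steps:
$r{\left(d,W \right)} = 4$ ($r{\left(d,W \right)} = 4 + \left(4 - 4\right) = 4 + 0 = 4$)
$A = i$ ($A = \sqrt{-1} = i \approx 1.0 i$)
$r{\left(1,-14 \right)} \left(\frac{8 - -2}{3} + \frac{A}{-1}\right) = 4 \left(\frac{8 - -2}{3} + \frac{i}{-1}\right) = 4 \left(\left(8 + 2\right) \frac{1}{3} + i \left(-1\right)\right) = 4 \left(10 \cdot \frac{1}{3} - i\right) = 4 \left(\frac{10}{3} - i\right) = \frac{40}{3} - 4 i$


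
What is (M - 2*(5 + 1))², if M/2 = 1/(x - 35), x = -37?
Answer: 187489/1296 ≈ 144.67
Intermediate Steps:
M = -1/36 (M = 2/(-37 - 35) = 2/(-72) = 2*(-1/72) = -1/36 ≈ -0.027778)
(M - 2*(5 + 1))² = (-1/36 - 2*(5 + 1))² = (-1/36 - 2*6)² = (-1/36 - 12)² = (-433/36)² = 187489/1296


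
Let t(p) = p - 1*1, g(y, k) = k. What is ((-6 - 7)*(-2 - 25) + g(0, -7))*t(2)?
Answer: 344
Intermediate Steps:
t(p) = -1 + p (t(p) = p - 1 = -1 + p)
((-6 - 7)*(-2 - 25) + g(0, -7))*t(2) = ((-6 - 7)*(-2 - 25) - 7)*(-1 + 2) = (-13*(-27) - 7)*1 = (351 - 7)*1 = 344*1 = 344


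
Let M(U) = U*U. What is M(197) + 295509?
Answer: 334318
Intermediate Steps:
M(U) = U²
M(197) + 295509 = 197² + 295509 = 38809 + 295509 = 334318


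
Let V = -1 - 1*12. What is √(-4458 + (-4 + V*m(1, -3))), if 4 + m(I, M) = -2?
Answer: 4*I*√274 ≈ 66.212*I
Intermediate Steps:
m(I, M) = -6 (m(I, M) = -4 - 2 = -6)
V = -13 (V = -1 - 12 = -13)
√(-4458 + (-4 + V*m(1, -3))) = √(-4458 + (-4 - 13*(-6))) = √(-4458 + (-4 + 78)) = √(-4458 + 74) = √(-4384) = 4*I*√274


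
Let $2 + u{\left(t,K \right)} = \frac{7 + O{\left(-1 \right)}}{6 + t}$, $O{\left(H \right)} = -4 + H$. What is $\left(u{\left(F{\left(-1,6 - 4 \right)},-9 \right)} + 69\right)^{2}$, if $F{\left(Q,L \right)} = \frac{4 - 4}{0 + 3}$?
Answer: $\frac{40804}{9} \approx 4533.8$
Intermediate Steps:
$F{\left(Q,L \right)} = 0$ ($F{\left(Q,L \right)} = \frac{0}{3} = 0 \cdot \frac{1}{3} = 0$)
$u{\left(t,K \right)} = -2 + \frac{2}{6 + t}$ ($u{\left(t,K \right)} = -2 + \frac{7 - 5}{6 + t} = -2 + \frac{2}{6 + t}$)
$\left(u{\left(F{\left(-1,6 - 4 \right)},-9 \right)} + 69\right)^{2} = \left(\frac{2 \left(-5 - 0\right)}{6 + 0} + 69\right)^{2} = \left(\frac{2 \left(-5 + 0\right)}{6} + 69\right)^{2} = \left(2 \cdot \frac{1}{6} \left(-5\right) + 69\right)^{2} = \left(- \frac{5}{3} + 69\right)^{2} = \left(\frac{202}{3}\right)^{2} = \frac{40804}{9}$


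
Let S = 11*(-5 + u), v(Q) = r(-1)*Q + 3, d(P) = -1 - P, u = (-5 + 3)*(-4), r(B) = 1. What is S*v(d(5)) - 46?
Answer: -145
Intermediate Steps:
u = 8 (u = -2*(-4) = 8)
v(Q) = 3 + Q (v(Q) = 1*Q + 3 = Q + 3 = 3 + Q)
S = 33 (S = 11*(-5 + 8) = 11*3 = 33)
S*v(d(5)) - 46 = 33*(3 + (-1 - 1*5)) - 46 = 33*(3 + (-1 - 5)) - 46 = 33*(3 - 6) - 46 = 33*(-3) - 46 = -99 - 46 = -145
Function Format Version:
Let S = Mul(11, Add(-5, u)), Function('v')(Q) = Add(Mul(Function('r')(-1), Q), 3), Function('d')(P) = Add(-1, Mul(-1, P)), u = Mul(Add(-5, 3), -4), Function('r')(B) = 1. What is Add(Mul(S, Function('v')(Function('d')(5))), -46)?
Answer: -145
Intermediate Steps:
u = 8 (u = Mul(-2, -4) = 8)
Function('v')(Q) = Add(3, Q) (Function('v')(Q) = Add(Mul(1, Q), 3) = Add(Q, 3) = Add(3, Q))
S = 33 (S = Mul(11, Add(-5, 8)) = Mul(11, 3) = 33)
Add(Mul(S, Function('v')(Function('d')(5))), -46) = Add(Mul(33, Add(3, Add(-1, Mul(-1, 5)))), -46) = Add(Mul(33, Add(3, Add(-1, -5))), -46) = Add(Mul(33, Add(3, -6)), -46) = Add(Mul(33, -3), -46) = Add(-99, -46) = -145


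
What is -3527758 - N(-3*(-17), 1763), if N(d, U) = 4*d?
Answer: -3527962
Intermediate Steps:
-3527758 - N(-3*(-17), 1763) = -3527758 - 4*(-3*(-17)) = -3527758 - 4*51 = -3527758 - 1*204 = -3527758 - 204 = -3527962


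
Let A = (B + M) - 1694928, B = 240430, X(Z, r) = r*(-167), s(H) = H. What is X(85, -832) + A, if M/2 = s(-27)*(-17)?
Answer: -1314636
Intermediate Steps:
X(Z, r) = -167*r
M = 918 (M = 2*(-27*(-17)) = 2*459 = 918)
A = -1453580 (A = (240430 + 918) - 1694928 = 241348 - 1694928 = -1453580)
X(85, -832) + A = -167*(-832) - 1453580 = 138944 - 1453580 = -1314636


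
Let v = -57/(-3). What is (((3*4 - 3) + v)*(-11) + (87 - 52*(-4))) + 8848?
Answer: 8835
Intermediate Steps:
v = 19 (v = -57*(-⅓) = 19)
(((3*4 - 3) + v)*(-11) + (87 - 52*(-4))) + 8848 = (((3*4 - 3) + 19)*(-11) + (87 - 52*(-4))) + 8848 = (((12 - 3) + 19)*(-11) + (87 + 208)) + 8848 = ((9 + 19)*(-11) + 295) + 8848 = (28*(-11) + 295) + 8848 = (-308 + 295) + 8848 = -13 + 8848 = 8835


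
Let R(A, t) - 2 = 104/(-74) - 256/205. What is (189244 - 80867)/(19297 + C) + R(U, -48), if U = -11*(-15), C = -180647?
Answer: -324531649/244767950 ≈ -1.3259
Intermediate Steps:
U = 165
R(A, t) = -4962/7585 (R(A, t) = 2 + (104/(-74) - 256/205) = 2 + (104*(-1/74) - 256*1/205) = 2 + (-52/37 - 256/205) = 2 - 20132/7585 = -4962/7585)
(189244 - 80867)/(19297 + C) + R(U, -48) = (189244 - 80867)/(19297 - 180647) - 4962/7585 = 108377/(-161350) - 4962/7585 = 108377*(-1/161350) - 4962/7585 = -108377/161350 - 4962/7585 = -324531649/244767950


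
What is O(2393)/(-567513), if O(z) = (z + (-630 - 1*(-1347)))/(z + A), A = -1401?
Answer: -1555/281486448 ≈ -5.5242e-6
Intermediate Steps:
O(z) = (717 + z)/(-1401 + z) (O(z) = (z + (-630 - 1*(-1347)))/(z - 1401) = (z + (-630 + 1347))/(-1401 + z) = (z + 717)/(-1401 + z) = (717 + z)/(-1401 + z))
O(2393)/(-567513) = ((717 + 2393)/(-1401 + 2393))/(-567513) = (3110/992)*(-1/567513) = ((1/992)*3110)*(-1/567513) = (1555/496)*(-1/567513) = -1555/281486448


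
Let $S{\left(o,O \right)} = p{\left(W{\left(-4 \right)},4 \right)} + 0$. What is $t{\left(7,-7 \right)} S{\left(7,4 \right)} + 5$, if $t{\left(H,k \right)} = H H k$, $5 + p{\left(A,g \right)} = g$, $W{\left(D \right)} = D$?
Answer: $348$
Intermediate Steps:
$p{\left(A,g \right)} = -5 + g$
$t{\left(H,k \right)} = k H^{2}$
$S{\left(o,O \right)} = -1$ ($S{\left(o,O \right)} = \left(-5 + 4\right) + 0 = -1 + 0 = -1$)
$t{\left(7,-7 \right)} S{\left(7,4 \right)} + 5 = - 7 \cdot 7^{2} \left(-1\right) + 5 = \left(-7\right) 49 \left(-1\right) + 5 = \left(-343\right) \left(-1\right) + 5 = 343 + 5 = 348$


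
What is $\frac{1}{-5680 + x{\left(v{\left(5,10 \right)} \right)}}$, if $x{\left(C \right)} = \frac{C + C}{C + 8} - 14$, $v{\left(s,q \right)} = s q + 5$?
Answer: $- \frac{63}{358612} \approx -0.00017568$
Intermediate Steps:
$v{\left(s,q \right)} = 5 + q s$ ($v{\left(s,q \right)} = q s + 5 = 5 + q s$)
$x{\left(C \right)} = -14 + \frac{2 C}{8 + C}$ ($x{\left(C \right)} = \frac{2 C}{8 + C} - 14 = -14 + \frac{2 C}{8 + C}$)
$\frac{1}{-5680 + x{\left(v{\left(5,10 \right)} \right)}} = \frac{1}{-5680 + \frac{4 \left(-28 - 3 \left(5 + 10 \cdot 5\right)\right)}{8 + \left(5 + 10 \cdot 5\right)}} = \frac{1}{-5680 + \frac{4 \left(-28 - 3 \left(5 + 50\right)\right)}{8 + \left(5 + 50\right)}} = \frac{1}{-5680 + \frac{4 \left(-28 - 165\right)}{8 + 55}} = \frac{1}{-5680 + \frac{4 \left(-28 - 165\right)}{63}} = \frac{1}{-5680 + 4 \cdot \frac{1}{63} \left(-193\right)} = \frac{1}{-5680 - \frac{772}{63}} = \frac{1}{- \frac{358612}{63}} = - \frac{63}{358612}$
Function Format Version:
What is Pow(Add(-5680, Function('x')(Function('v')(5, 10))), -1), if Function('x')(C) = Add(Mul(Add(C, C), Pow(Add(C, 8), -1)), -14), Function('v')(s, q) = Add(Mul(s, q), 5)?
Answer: Rational(-63, 358612) ≈ -0.00017568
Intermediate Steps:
Function('v')(s, q) = Add(5, Mul(q, s)) (Function('v')(s, q) = Add(Mul(q, s), 5) = Add(5, Mul(q, s)))
Function('x')(C) = Add(-14, Mul(2, C, Pow(Add(8, C), -1))) (Function('x')(C) = Add(Mul(Mul(2, C), Pow(Add(8, C), -1)), -14) = Add(Mul(2, C, Pow(Add(8, C), -1)), -14) = Add(-14, Mul(2, C, Pow(Add(8, C), -1))))
Pow(Add(-5680, Function('x')(Function('v')(5, 10))), -1) = Pow(Add(-5680, Mul(4, Pow(Add(8, Add(5, Mul(10, 5))), -1), Add(-28, Mul(-3, Add(5, Mul(10, 5)))))), -1) = Pow(Add(-5680, Mul(4, Pow(Add(8, Add(5, 50)), -1), Add(-28, Mul(-3, Add(5, 50))))), -1) = Pow(Add(-5680, Mul(4, Pow(Add(8, 55), -1), Add(-28, Mul(-3, 55)))), -1) = Pow(Add(-5680, Mul(4, Pow(63, -1), Add(-28, -165))), -1) = Pow(Add(-5680, Mul(4, Rational(1, 63), -193)), -1) = Pow(Add(-5680, Rational(-772, 63)), -1) = Pow(Rational(-358612, 63), -1) = Rational(-63, 358612)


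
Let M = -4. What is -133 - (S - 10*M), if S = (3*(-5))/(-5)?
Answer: -176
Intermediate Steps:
S = 3 (S = -15*(-⅕) = 3)
-133 - (S - 10*M) = -133 - (3 - 10*(-4)) = -133 - (3 + 40) = -133 - 1*43 = -133 - 43 = -176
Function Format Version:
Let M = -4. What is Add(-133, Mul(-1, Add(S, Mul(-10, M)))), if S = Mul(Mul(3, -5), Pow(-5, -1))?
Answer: -176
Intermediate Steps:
S = 3 (S = Mul(-15, Rational(-1, 5)) = 3)
Add(-133, Mul(-1, Add(S, Mul(-10, M)))) = Add(-133, Mul(-1, Add(3, Mul(-10, -4)))) = Add(-133, Mul(-1, Add(3, 40))) = Add(-133, Mul(-1, 43)) = Add(-133, -43) = -176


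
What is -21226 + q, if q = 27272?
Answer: 6046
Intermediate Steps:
-21226 + q = -21226 + 27272 = 6046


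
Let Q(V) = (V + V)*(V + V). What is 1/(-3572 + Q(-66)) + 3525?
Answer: 48828301/13852 ≈ 3525.0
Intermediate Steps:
Q(V) = 4*V² (Q(V) = (2*V)*(2*V) = 4*V²)
1/(-3572 + Q(-66)) + 3525 = 1/(-3572 + 4*(-66)²) + 3525 = 1/(-3572 + 4*4356) + 3525 = 1/(-3572 + 17424) + 3525 = 1/13852 + 3525 = 48828301/13852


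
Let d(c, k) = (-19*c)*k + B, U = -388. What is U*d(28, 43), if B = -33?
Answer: 8888692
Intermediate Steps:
d(c, k) = -33 - 19*c*k (d(c, k) = (-19*c)*k - 33 = -19*c*k - 33 = -33 - 19*c*k)
U*d(28, 43) = -388*(-33 - 19*28*43) = -388*(-33 - 22876) = -388*(-22909) = 8888692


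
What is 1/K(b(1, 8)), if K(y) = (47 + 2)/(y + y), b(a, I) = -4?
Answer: -8/49 ≈ -0.16327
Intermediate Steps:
K(y) = 49/(2*y) (K(y) = 49/((2*y)) = 49*(1/(2*y)) = 49/(2*y))
1/K(b(1, 8)) = 1/((49/2)/(-4)) = 1/((49/2)*(-1/4)) = 1/(-49/8) = -8/49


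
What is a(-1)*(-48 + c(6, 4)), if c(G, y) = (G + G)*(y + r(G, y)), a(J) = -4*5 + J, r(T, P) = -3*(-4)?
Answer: -3024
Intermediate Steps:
r(T, P) = 12
a(J) = -20 + J
c(G, y) = 2*G*(12 + y) (c(G, y) = (G + G)*(y + 12) = (2*G)*(12 + y) = 2*G*(12 + y))
a(-1)*(-48 + c(6, 4)) = (-20 - 1)*(-48 + 2*6*(12 + 4)) = -21*(-48 + 2*6*16) = -21*(-48 + 192) = -21*144 = -3024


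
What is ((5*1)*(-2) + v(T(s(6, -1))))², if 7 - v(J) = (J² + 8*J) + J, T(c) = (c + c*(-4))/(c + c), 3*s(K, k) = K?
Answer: 1089/16 ≈ 68.063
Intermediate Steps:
s(K, k) = K/3
T(c) = -3/2 (T(c) = (c - 4*c)/((2*c)) = (-3*c)*(1/(2*c)) = -3/2)
v(J) = 7 - J² - 9*J (v(J) = 7 - ((J² + 8*J) + J) = 7 - (J² + 9*J) = 7 + (-J² - 9*J) = 7 - J² - 9*J)
((5*1)*(-2) + v(T(s(6, -1))))² = ((5*1)*(-2) + (7 - (-3/2)² - 9*(-3/2)))² = (5*(-2) + (7 - 1*9/4 + 27/2))² = (-10 + (7 - 9/4 + 27/2))² = (-10 + 73/4)² = (33/4)² = 1089/16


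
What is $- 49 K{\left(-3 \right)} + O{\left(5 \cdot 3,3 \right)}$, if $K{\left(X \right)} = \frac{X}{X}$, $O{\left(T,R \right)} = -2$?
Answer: $-51$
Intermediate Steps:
$K{\left(X \right)} = 1$
$- 49 K{\left(-3 \right)} + O{\left(5 \cdot 3,3 \right)} = \left(-49\right) 1 - 2 = -49 - 2 = -51$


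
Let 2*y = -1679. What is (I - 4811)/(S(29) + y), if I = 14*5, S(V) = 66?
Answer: 9482/1547 ≈ 6.1293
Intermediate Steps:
y = -1679/2 (y = (1/2)*(-1679) = -1679/2 ≈ -839.50)
I = 70
(I - 4811)/(S(29) + y) = (70 - 4811)/(66 - 1679/2) = -4741/(-1547/2) = -4741*(-2/1547) = 9482/1547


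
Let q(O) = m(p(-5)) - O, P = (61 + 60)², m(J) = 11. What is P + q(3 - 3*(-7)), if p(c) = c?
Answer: 14628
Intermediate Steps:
P = 14641 (P = 121² = 14641)
q(O) = 11 - O
P + q(3 - 3*(-7)) = 14641 + (11 - (3 - 3*(-7))) = 14641 + (11 - (3 + 21)) = 14641 + (11 - 1*24) = 14641 + (11 - 24) = 14641 - 13 = 14628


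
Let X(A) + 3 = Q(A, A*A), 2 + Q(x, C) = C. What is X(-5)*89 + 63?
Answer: 1843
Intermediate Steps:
Q(x, C) = -2 + C
X(A) = -5 + A² (X(A) = -3 + (-2 + A*A) = -3 + (-2 + A²) = -5 + A²)
X(-5)*89 + 63 = (-5 + (-5)²)*89 + 63 = (-5 + 25)*89 + 63 = 20*89 + 63 = 1780 + 63 = 1843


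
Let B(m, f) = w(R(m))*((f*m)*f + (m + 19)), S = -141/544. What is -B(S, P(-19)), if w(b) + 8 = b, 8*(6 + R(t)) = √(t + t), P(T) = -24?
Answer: -497147/272 + 71021*I*√2397/295936 ≈ -1827.7 + 11.75*I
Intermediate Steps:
S = -141/544 (S = -141*1/544 = -141/544 ≈ -0.25919)
R(t) = -6 + √2*√t/8 (R(t) = -6 + √(t + t)/8 = -6 + √(2*t)/8 = -6 + (√2*√t)/8 = -6 + √2*√t/8)
w(b) = -8 + b
B(m, f) = (-14 + √2*√m/8)*(19 + m + m*f²) (B(m, f) = (-8 + (-6 + √2*√m/8))*((f*m)*f + (m + 19)) = (-14 + √2*√m/8)*(m*f² + (19 + m)) = (-14 + √2*√m/8)*(19 + m + m*f²))
-B(S, P(-19)) = -(-112 + √2*√(-141/544))*(19 - 141/544 - 141/544*(-24)²)/8 = -(-112 + √2*(I*√4794/136))*(19 - 141/544 - 141/544*576)/8 = -(-112 + I*√2397/68)*(19 - 141/544 - 2538/17)/8 = -(-112 + I*√2397/68)*(-71021)/(8*544) = -(497147/272 - 71021*I*√2397/295936) = -497147/272 + 71021*I*√2397/295936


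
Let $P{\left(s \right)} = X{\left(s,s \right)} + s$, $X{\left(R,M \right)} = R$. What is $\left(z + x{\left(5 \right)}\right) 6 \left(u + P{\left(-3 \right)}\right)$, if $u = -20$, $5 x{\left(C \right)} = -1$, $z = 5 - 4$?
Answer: $- \frac{624}{5} \approx -124.8$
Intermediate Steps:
$z = 1$
$x{\left(C \right)} = - \frac{1}{5}$ ($x{\left(C \right)} = \frac{1}{5} \left(-1\right) = - \frac{1}{5}$)
$P{\left(s \right)} = 2 s$ ($P{\left(s \right)} = s + s = 2 s$)
$\left(z + x{\left(5 \right)}\right) 6 \left(u + P{\left(-3 \right)}\right) = \left(1 - \frac{1}{5}\right) 6 \left(-20 + 2 \left(-3\right)\right) = \frac{4}{5} \cdot 6 \left(-20 - 6\right) = \frac{24}{5} \left(-26\right) = - \frac{624}{5}$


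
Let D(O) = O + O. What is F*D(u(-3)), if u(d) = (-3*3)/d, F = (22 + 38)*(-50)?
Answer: -18000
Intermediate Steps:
F = -3000 (F = 60*(-50) = -3000)
u(d) = -9/d
D(O) = 2*O
F*D(u(-3)) = -6000*(-9/(-3)) = -6000*(-9*(-1/3)) = -6000*3 = -3000*6 = -18000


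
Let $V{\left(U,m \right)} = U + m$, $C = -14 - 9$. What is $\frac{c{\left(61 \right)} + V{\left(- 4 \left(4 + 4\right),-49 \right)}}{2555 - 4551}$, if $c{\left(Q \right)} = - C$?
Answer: $\frac{29}{998} \approx 0.029058$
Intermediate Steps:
$C = -23$ ($C = -14 - 9 = -23$)
$c{\left(Q \right)} = 23$ ($c{\left(Q \right)} = \left(-1\right) \left(-23\right) = 23$)
$\frac{c{\left(61 \right)} + V{\left(- 4 \left(4 + 4\right),-49 \right)}}{2555 - 4551} = \frac{23 - \left(49 + 4 \left(4 + 4\right)\right)}{2555 - 4551} = \frac{23 - 81}{-1996} = \left(23 - 81\right) \left(- \frac{1}{1996}\right) = \left(-58\right) \left(- \frac{1}{1996}\right) = \frac{29}{998}$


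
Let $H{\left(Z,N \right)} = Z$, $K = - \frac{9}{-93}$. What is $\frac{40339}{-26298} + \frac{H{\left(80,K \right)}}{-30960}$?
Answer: $- \frac{1737499}{1130814} \approx -1.5365$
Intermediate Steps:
$K = \frac{3}{31}$ ($K = \left(-9\right) \left(- \frac{1}{93}\right) = \frac{3}{31} \approx 0.096774$)
$\frac{40339}{-26298} + \frac{H{\left(80,K \right)}}{-30960} = \frac{40339}{-26298} + \frac{80}{-30960} = 40339 \left(- \frac{1}{26298}\right) + 80 \left(- \frac{1}{30960}\right) = - \frac{40339}{26298} - \frac{1}{387} = - \frac{1737499}{1130814}$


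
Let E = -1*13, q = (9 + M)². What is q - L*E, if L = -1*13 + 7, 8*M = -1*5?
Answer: -503/64 ≈ -7.8594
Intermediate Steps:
M = -5/8 (M = (-1*5)/8 = (⅛)*(-5) = -5/8 ≈ -0.62500)
q = 4489/64 (q = (9 - 5/8)² = (67/8)² = 4489/64 ≈ 70.141)
E = -13
L = -6 (L = -13 + 7 = -6)
q - L*E = 4489/64 - (-6)*(-13) = 4489/64 - 1*78 = 4489/64 - 78 = -503/64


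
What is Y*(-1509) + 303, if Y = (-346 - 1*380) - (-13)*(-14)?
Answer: 1370475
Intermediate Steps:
Y = -908 (Y = (-346 - 380) - 1*182 = -726 - 182 = -908)
Y*(-1509) + 303 = -908*(-1509) + 303 = 1370172 + 303 = 1370475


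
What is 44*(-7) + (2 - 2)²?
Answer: -308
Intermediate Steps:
44*(-7) + (2 - 2)² = -308 + 0² = -308 + 0 = -308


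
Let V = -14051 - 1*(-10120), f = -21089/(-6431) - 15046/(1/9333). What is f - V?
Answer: -903043487708/6431 ≈ -1.4042e+8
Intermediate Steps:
f = -903068767969/6431 (f = -21089*(-1/6431) - 15046/1/9333 = 21089/6431 - 15046*9333 = 21089/6431 - 140424318 = -903068767969/6431 ≈ -1.4042e+8)
V = -3931 (V = -14051 + 10120 = -3931)
f - V = -903068767969/6431 - 1*(-3931) = -903068767969/6431 + 3931 = -903043487708/6431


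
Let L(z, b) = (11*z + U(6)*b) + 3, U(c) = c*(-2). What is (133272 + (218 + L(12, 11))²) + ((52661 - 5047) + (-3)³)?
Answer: 229700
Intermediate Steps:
U(c) = -2*c
L(z, b) = 3 - 12*b + 11*z (L(z, b) = (11*z + (-2*6)*b) + 3 = (11*z - 12*b) + 3 = (-12*b + 11*z) + 3 = 3 - 12*b + 11*z)
(133272 + (218 + L(12, 11))²) + ((52661 - 5047) + (-3)³) = (133272 + (218 + (3 - 12*11 + 11*12))²) + ((52661 - 5047) + (-3)³) = (133272 + (218 + (3 - 132 + 132))²) + (47614 - 27) = (133272 + (218 + 3)²) + 47587 = (133272 + 221²) + 47587 = (133272 + 48841) + 47587 = 182113 + 47587 = 229700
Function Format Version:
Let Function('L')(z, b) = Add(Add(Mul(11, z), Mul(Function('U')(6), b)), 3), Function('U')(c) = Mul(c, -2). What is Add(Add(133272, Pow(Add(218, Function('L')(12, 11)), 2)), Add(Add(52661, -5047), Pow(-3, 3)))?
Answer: 229700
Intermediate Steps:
Function('U')(c) = Mul(-2, c)
Function('L')(z, b) = Add(3, Mul(-12, b), Mul(11, z)) (Function('L')(z, b) = Add(Add(Mul(11, z), Mul(Mul(-2, 6), b)), 3) = Add(Add(Mul(11, z), Mul(-12, b)), 3) = Add(Add(Mul(-12, b), Mul(11, z)), 3) = Add(3, Mul(-12, b), Mul(11, z)))
Add(Add(133272, Pow(Add(218, Function('L')(12, 11)), 2)), Add(Add(52661, -5047), Pow(-3, 3))) = Add(Add(133272, Pow(Add(218, Add(3, Mul(-12, 11), Mul(11, 12))), 2)), Add(Add(52661, -5047), Pow(-3, 3))) = Add(Add(133272, Pow(Add(218, Add(3, -132, 132)), 2)), Add(47614, -27)) = Add(Add(133272, Pow(Add(218, 3), 2)), 47587) = Add(Add(133272, Pow(221, 2)), 47587) = Add(Add(133272, 48841), 47587) = Add(182113, 47587) = 229700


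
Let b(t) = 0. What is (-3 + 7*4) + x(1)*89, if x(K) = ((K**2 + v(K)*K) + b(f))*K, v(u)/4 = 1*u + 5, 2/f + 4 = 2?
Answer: 2250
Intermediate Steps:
f = -1 (f = 2/(-4 + 2) = 2/(-2) = 2*(-1/2) = -1)
v(u) = 20 + 4*u (v(u) = 4*(1*u + 5) = 4*(u + 5) = 4*(5 + u) = 20 + 4*u)
x(K) = K*(K**2 + K*(20 + 4*K)) (x(K) = ((K**2 + (20 + 4*K)*K) + 0)*K = ((K**2 + K*(20 + 4*K)) + 0)*K = (K**2 + K*(20 + 4*K))*K = K*(K**2 + K*(20 + 4*K)))
(-3 + 7*4) + x(1)*89 = (-3 + 7*4) + (5*1**2*(4 + 1))*89 = (-3 + 28) + (5*1*5)*89 = 25 + 25*89 = 25 + 2225 = 2250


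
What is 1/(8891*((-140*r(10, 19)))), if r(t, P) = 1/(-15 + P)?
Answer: -1/311185 ≈ -3.2135e-6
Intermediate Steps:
1/(8891*((-140*r(10, 19)))) = 1/(8891*((-140/(-15 + 19)))) = 1/(8891*((-140/4))) = 1/(8891*((-140*1/4))) = (1/8891)/(-35) = (1/8891)*(-1/35) = -1/311185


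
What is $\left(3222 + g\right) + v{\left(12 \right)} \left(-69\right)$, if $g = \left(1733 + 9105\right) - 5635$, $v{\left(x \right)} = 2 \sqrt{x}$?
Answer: $8425 - 276 \sqrt{3} \approx 7947.0$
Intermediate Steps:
$g = 5203$ ($g = 10838 - 5635 = 5203$)
$\left(3222 + g\right) + v{\left(12 \right)} \left(-69\right) = \left(3222 + 5203\right) + 2 \sqrt{12} \left(-69\right) = 8425 + 2 \cdot 2 \sqrt{3} \left(-69\right) = 8425 + 4 \sqrt{3} \left(-69\right) = 8425 - 276 \sqrt{3}$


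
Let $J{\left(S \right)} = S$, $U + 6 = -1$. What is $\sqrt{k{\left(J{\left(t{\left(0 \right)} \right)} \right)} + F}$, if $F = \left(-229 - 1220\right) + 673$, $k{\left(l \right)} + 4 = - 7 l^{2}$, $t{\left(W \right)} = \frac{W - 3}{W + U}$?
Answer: $\frac{i \sqrt{38283}}{7} \approx 27.951 i$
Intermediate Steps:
$U = -7$ ($U = -6 - 1 = -7$)
$t{\left(W \right)} = \frac{-3 + W}{-7 + W}$ ($t{\left(W \right)} = \frac{W - 3}{W - 7} = \frac{-3 + W}{-7 + W}$)
$k{\left(l \right)} = -4 - 7 l^{2}$
$F = -776$ ($F = -1449 + 673 = -776$)
$\sqrt{k{\left(J{\left(t{\left(0 \right)} \right)} \right)} + F} = \sqrt{\left(-4 - 7 \left(\frac{-3 + 0}{-7 + 0}\right)^{2}\right) - 776} = \sqrt{\left(-4 - 7 \left(\frac{1}{-7} \left(-3\right)\right)^{2}\right) - 776} = \sqrt{\left(-4 - 7 \left(\left(- \frac{1}{7}\right) \left(-3\right)\right)^{2}\right) - 776} = \sqrt{\left(-4 - 7 \left(\frac{3}{7}\right)^{2}\right) - 776} = \sqrt{\left(-4 - \frac{9}{7}\right) - 776} = \sqrt{- \frac{37}{7} - 776} = \sqrt{- \frac{5469}{7}} = \frac{i \sqrt{38283}}{7}$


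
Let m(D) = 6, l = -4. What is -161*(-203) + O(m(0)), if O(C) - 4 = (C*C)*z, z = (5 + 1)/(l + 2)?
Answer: 32579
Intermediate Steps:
z = -3 (z = (5 + 1)/(-4 + 2) = 6/(-2) = 6*(-½) = -3)
O(C) = 4 - 3*C² (O(C) = 4 + (C*C)*(-3) = 4 + C²*(-3) = 4 - 3*C²)
-161*(-203) + O(m(0)) = -161*(-203) + (4 - 3*6²) = 32683 + (4 - 3*36) = 32683 + (4 - 108) = 32683 - 104 = 32579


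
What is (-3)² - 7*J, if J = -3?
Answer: 30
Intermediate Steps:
(-3)² - 7*J = (-3)² - 7*(-3) = 9 + 21 = 30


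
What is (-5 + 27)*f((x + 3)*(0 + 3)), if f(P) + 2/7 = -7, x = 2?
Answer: -1122/7 ≈ -160.29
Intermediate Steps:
f(P) = -51/7 (f(P) = -2/7 - 7 = -51/7)
(-5 + 27)*f((x + 3)*(0 + 3)) = (-5 + 27)*(-51/7) = 22*(-51/7) = -1122/7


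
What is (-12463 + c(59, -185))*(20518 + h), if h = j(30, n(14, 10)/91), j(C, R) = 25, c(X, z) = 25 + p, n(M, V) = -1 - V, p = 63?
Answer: -254219625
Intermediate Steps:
c(X, z) = 88 (c(X, z) = 25 + 63 = 88)
h = 25
(-12463 + c(59, -185))*(20518 + h) = (-12463 + 88)*(20518 + 25) = -12375*20543 = -254219625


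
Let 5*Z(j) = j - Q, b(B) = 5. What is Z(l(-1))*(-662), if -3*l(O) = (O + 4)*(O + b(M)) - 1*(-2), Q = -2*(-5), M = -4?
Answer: 29128/15 ≈ 1941.9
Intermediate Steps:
Q = 10
l(O) = -2/3 - (4 + O)*(5 + O)/3 (l(O) = -((O + 4)*(O + 5) - 1*(-2))/3 = -((4 + O)*(5 + O) + 2)/3 = -(2 + (4 + O)*(5 + O))/3 = -2/3 - (4 + O)*(5 + O)/3)
Z(j) = -2 + j/5 (Z(j) = (j - 1*10)/5 = (j - 10)/5 = (-10 + j)/5 = -2 + j/5)
Z(l(-1))*(-662) = (-2 + (-22/3 - 3*(-1) - 1/3*(-1)**2)/5)*(-662) = (-2 + (-22/3 + 3 - 1/3*1)/5)*(-662) = (-2 + (-22/3 + 3 - 1/3)/5)*(-662) = (-2 + (1/5)*(-14/3))*(-662) = (-2 - 14/15)*(-662) = -44/15*(-662) = 29128/15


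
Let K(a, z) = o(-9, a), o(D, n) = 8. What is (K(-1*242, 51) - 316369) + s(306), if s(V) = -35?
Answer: -316396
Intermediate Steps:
K(a, z) = 8
(K(-1*242, 51) - 316369) + s(306) = (8 - 316369) - 35 = -316361 - 35 = -316396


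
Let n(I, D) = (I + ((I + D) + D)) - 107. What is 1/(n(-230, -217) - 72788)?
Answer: -1/73789 ≈ -1.3552e-5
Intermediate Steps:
n(I, D) = -107 + 2*D + 2*I (n(I, D) = (I + ((D + I) + D)) - 107 = (I + (I + 2*D)) - 107 = (2*D + 2*I) - 107 = -107 + 2*D + 2*I)
1/(n(-230, -217) - 72788) = 1/((-107 + 2*(-217) + 2*(-230)) - 72788) = 1/((-107 - 434 - 460) - 72788) = 1/(-1001 - 72788) = 1/(-73789) = -1/73789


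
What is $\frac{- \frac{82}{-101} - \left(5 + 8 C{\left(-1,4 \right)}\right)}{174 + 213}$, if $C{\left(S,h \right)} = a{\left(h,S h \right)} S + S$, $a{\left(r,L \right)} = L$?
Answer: $- \frac{949}{13029} \approx -0.072837$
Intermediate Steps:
$C{\left(S,h \right)} = S + h S^{2}$ ($C{\left(S,h \right)} = S h S + S = h S^{2} + S = S + h S^{2}$)
$\frac{- \frac{82}{-101} - \left(5 + 8 C{\left(-1,4 \right)}\right)}{174 + 213} = \frac{- \frac{82}{-101} - \left(5 + 8 \left(- (1 - 4)\right)\right)}{174 + 213} = \frac{\left(-82\right) \left(- \frac{1}{101}\right) - \left(5 + 8 \left(- (1 - 4)\right)\right)}{387} = \left(\frac{82}{101} - \left(5 + 8 \left(\left(-1\right) \left(-3\right)\right)\right)\right) \frac{1}{387} = \left(\frac{82}{101} - 29\right) \frac{1}{387} = \left(- \frac{2847}{101}\right) \frac{1}{387} = - \frac{949}{13029}$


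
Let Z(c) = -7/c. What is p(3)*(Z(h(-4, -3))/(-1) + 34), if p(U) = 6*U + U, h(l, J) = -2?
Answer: 1281/2 ≈ 640.50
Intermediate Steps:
p(U) = 7*U
p(3)*(Z(h(-4, -3))/(-1) + 34) = (7*3)*(-7/(-2)/(-1) + 34) = 21*(-7*(-½)*(-1) + 34) = 21*((7/2)*(-1) + 34) = 21*(-7/2 + 34) = 21*(61/2) = 1281/2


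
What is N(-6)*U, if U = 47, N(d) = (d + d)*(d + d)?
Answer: 6768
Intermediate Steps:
N(d) = 4*d**2 (N(d) = (2*d)*(2*d) = 4*d**2)
N(-6)*U = (4*(-6)**2)*47 = (4*36)*47 = 144*47 = 6768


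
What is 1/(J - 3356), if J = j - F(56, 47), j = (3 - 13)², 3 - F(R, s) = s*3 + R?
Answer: -1/3062 ≈ -0.00032658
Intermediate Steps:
F(R, s) = 3 - R - 3*s (F(R, s) = 3 - (s*3 + R) = 3 - (3*s + R) = 3 - (R + 3*s) = 3 + (-R - 3*s) = 3 - R - 3*s)
j = 100 (j = (-10)² = 100)
J = 294 (J = 100 - (3 - 1*56 - 3*47) = 100 - (3 - 56 - 141) = 100 - 1*(-194) = 100 + 194 = 294)
1/(J - 3356) = 1/(294 - 3356) = 1/(-3062) = -1/3062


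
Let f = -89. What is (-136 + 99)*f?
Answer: 3293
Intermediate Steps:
(-136 + 99)*f = (-136 + 99)*(-89) = -37*(-89) = 3293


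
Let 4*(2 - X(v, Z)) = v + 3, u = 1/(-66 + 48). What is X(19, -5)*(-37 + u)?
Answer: 4669/36 ≈ 129.69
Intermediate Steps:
u = -1/18 (u = 1/(-18) = -1/18 ≈ -0.055556)
X(v, Z) = 5/4 - v/4 (X(v, Z) = 2 - (v + 3)/4 = 2 - (3 + v)/4 = 2 + (-3/4 - v/4) = 5/4 - v/4)
X(19, -5)*(-37 + u) = (5/4 - 1/4*19)*(-37 - 1/18) = (5/4 - 19/4)*(-667/18) = -7/2*(-667/18) = 4669/36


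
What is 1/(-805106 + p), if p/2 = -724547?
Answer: -1/2254200 ≈ -4.4362e-7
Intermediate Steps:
p = -1449094 (p = 2*(-724547) = -1449094)
1/(-805106 + p) = 1/(-805106 - 1449094) = 1/(-2254200) = -1/2254200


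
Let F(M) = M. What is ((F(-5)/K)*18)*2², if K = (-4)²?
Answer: -45/2 ≈ -22.500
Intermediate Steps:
K = 16
((F(-5)/K)*18)*2² = (-5/16*18)*2² = (-5*1/16*18)*4 = -5/16*18*4 = -45/8*4 = -45/2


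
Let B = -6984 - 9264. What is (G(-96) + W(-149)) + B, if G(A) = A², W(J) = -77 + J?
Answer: -7258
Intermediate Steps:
B = -16248
(G(-96) + W(-149)) + B = ((-96)² + (-77 - 149)) - 16248 = (9216 - 226) - 16248 = 8990 - 16248 = -7258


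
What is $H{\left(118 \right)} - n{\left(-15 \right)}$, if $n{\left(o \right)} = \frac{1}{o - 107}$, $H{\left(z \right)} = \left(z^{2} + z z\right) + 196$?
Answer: $\frac{3421369}{122} \approx 28044.0$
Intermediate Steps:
$H{\left(z \right)} = 196 + 2 z^{2}$ ($H{\left(z \right)} = \left(z^{2} + z^{2}\right) + 196 = 2 z^{2} + 196 = 196 + 2 z^{2}$)
$n{\left(o \right)} = \frac{1}{-107 + o}$
$H{\left(118 \right)} - n{\left(-15 \right)} = \left(196 + 2 \cdot 118^{2}\right) - \frac{1}{-107 - 15} = \left(196 + 2 \cdot 13924\right) - \frac{1}{-122} = \left(196 + 27848\right) - - \frac{1}{122} = 28044 + \frac{1}{122} = \frac{3421369}{122}$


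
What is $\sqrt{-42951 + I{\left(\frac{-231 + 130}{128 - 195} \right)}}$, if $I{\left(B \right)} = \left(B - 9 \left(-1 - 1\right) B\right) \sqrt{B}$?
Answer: $\frac{\sqrt{-192807039 + 1919 \sqrt{6767}}}{67} \approx 207.16 i$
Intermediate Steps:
$I{\left(B \right)} = 19 B^{\frac{3}{2}}$ ($I{\left(B \right)} = \left(B - 9 \left(- 2 B\right)\right) \sqrt{B} = \left(B + 18 B\right) \sqrt{B} = 19 B \sqrt{B} = 19 B^{\frac{3}{2}}$)
$\sqrt{-42951 + I{\left(\frac{-231 + 130}{128 - 195} \right)}} = \sqrt{-42951 + 19 \left(\frac{-231 + 130}{128 - 195}\right)^{\frac{3}{2}}} = \sqrt{-42951 + 19 \left(- \frac{101}{-67}\right)^{\frac{3}{2}}} = \sqrt{-42951 + 19 \left(\left(-101\right) \left(- \frac{1}{67}\right)\right)^{\frac{3}{2}}} = \sqrt{-42951 + 19 \left(\frac{101}{67}\right)^{\frac{3}{2}}} = \sqrt{-42951 + 19 \frac{101 \sqrt{6767}}{4489}} = \sqrt{-42951 + \frac{1919 \sqrt{6767}}{4489}}$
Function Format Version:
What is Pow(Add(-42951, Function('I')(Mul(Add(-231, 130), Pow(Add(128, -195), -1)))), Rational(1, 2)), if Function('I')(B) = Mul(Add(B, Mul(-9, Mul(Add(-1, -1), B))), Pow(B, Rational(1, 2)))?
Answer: Mul(Rational(1, 67), Pow(Add(-192807039, Mul(1919, Pow(6767, Rational(1, 2)))), Rational(1, 2))) ≈ Mul(207.16, I)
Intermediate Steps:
Function('I')(B) = Mul(19, Pow(B, Rational(3, 2))) (Function('I')(B) = Mul(Add(B, Mul(-9, Mul(-2, B))), Pow(B, Rational(1, 2))) = Mul(Add(B, Mul(18, B)), Pow(B, Rational(1, 2))) = Mul(Mul(19, B), Pow(B, Rational(1, 2))) = Mul(19, Pow(B, Rational(3, 2))))
Pow(Add(-42951, Function('I')(Mul(Add(-231, 130), Pow(Add(128, -195), -1)))), Rational(1, 2)) = Pow(Add(-42951, Mul(19, Pow(Mul(Add(-231, 130), Pow(Add(128, -195), -1)), Rational(3, 2)))), Rational(1, 2)) = Pow(Add(-42951, Mul(19, Pow(Mul(-101, Pow(-67, -1)), Rational(3, 2)))), Rational(1, 2)) = Pow(Add(-42951, Mul(19, Pow(Mul(-101, Rational(-1, 67)), Rational(3, 2)))), Rational(1, 2)) = Pow(Add(-42951, Mul(19, Pow(Rational(101, 67), Rational(3, 2)))), Rational(1, 2)) = Pow(Add(-42951, Mul(19, Mul(Rational(101, 4489), Pow(6767, Rational(1, 2))))), Rational(1, 2)) = Pow(Add(-42951, Mul(Rational(1919, 4489), Pow(6767, Rational(1, 2)))), Rational(1, 2))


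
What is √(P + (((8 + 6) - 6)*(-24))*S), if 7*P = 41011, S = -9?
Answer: √371749/7 ≈ 87.102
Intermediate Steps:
P = 41011/7 (P = (⅐)*41011 = 41011/7 ≈ 5858.7)
√(P + (((8 + 6) - 6)*(-24))*S) = √(41011/7 + (((8 + 6) - 6)*(-24))*(-9)) = √(41011/7 + ((14 - 6)*(-24))*(-9)) = √(41011/7 + (8*(-24))*(-9)) = √(41011/7 - 192*(-9)) = √(41011/7 + 1728) = √(53107/7) = √371749/7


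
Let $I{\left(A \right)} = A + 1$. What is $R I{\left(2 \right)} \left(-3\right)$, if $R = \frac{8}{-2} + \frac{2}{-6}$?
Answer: $39$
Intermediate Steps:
$I{\left(A \right)} = 1 + A$
$R = - \frac{13}{3}$ ($R = 8 \left(- \frac{1}{2}\right) + 2 \left(- \frac{1}{6}\right) = -4 - \frac{1}{3} = - \frac{13}{3} \approx -4.3333$)
$R I{\left(2 \right)} \left(-3\right) = - \frac{13 \left(1 + 2\right)}{3} \left(-3\right) = \left(- \frac{13}{3}\right) 3 \left(-3\right) = \left(-13\right) \left(-3\right) = 39$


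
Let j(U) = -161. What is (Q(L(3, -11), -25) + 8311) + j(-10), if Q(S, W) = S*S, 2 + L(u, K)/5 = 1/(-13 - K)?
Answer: 33225/4 ≈ 8306.3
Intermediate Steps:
L(u, K) = -10 + 5/(-13 - K)
Q(S, W) = S²
(Q(L(3, -11), -25) + 8311) + j(-10) = ((5*(-27 - 2*(-11))/(13 - 11))² + 8311) - 161 = ((5*(-27 + 22)/2)² + 8311) - 161 = ((5*(½)*(-5))² + 8311) - 161 = ((-25/2)² + 8311) - 161 = (625/4 + 8311) - 161 = 33869/4 - 161 = 33225/4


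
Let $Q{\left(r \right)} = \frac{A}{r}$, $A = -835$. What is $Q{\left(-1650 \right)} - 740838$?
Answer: $- \frac{244476373}{330} \approx -7.4084 \cdot 10^{5}$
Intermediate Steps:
$Q{\left(r \right)} = - \frac{835}{r}$
$Q{\left(-1650 \right)} - 740838 = - \frac{835}{-1650} - 740838 = \left(-835\right) \left(- \frac{1}{1650}\right) - 740838 = \frac{167}{330} - 740838 = - \frac{244476373}{330}$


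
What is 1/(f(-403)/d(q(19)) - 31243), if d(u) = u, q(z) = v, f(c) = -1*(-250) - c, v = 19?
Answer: -19/592964 ≈ -3.2042e-5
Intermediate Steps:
f(c) = 250 - c
q(z) = 19
1/(f(-403)/d(q(19)) - 31243) = 1/((250 - 1*(-403))/19 - 31243) = 1/((250 + 403)*(1/19) - 31243) = 1/(653*(1/19) - 31243) = 1/(653/19 - 31243) = 1/(-592964/19) = -19/592964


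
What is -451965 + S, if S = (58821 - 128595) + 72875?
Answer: -448864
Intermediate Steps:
S = 3101 (S = -69774 + 72875 = 3101)
-451965 + S = -451965 + 3101 = -448864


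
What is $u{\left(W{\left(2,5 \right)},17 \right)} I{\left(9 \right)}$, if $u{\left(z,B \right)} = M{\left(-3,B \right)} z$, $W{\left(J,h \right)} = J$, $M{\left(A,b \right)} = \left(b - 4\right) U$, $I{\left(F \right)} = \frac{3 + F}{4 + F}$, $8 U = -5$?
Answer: $-15$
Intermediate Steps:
$U = - \frac{5}{8}$ ($U = \frac{1}{8} \left(-5\right) = - \frac{5}{8} \approx -0.625$)
$I{\left(F \right)} = \frac{3 + F}{4 + F}$
$M{\left(A,b \right)} = \frac{5}{2} - \frac{5 b}{8}$ ($M{\left(A,b \right)} = \left(b - 4\right) \left(- \frac{5}{8}\right) = \left(-4 + b\right) \left(- \frac{5}{8}\right) = \frac{5}{2} - \frac{5 b}{8}$)
$u{\left(z,B \right)} = z \left(\frac{5}{2} - \frac{5 B}{8}\right)$ ($u{\left(z,B \right)} = \left(\frac{5}{2} - \frac{5 B}{8}\right) z = z \left(\frac{5}{2} - \frac{5 B}{8}\right)$)
$u{\left(W{\left(2,5 \right)},17 \right)} I{\left(9 \right)} = \frac{5}{8} \cdot 2 \left(4 - 17\right) \frac{3 + 9}{4 + 9} = \frac{5}{8} \cdot 2 \left(4 - 17\right) \frac{1}{13} \cdot 12 = \frac{5}{8} \cdot 2 \left(-13\right) \frac{1}{13} \cdot 12 = \left(- \frac{65}{4}\right) \frac{12}{13} = -15$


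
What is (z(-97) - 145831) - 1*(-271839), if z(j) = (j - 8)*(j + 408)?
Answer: 93353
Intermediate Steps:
z(j) = (-8 + j)*(408 + j)
(z(-97) - 145831) - 1*(-271839) = ((-3264 + (-97)**2 + 400*(-97)) - 145831) - 1*(-271839) = ((-3264 + 9409 - 38800) - 145831) + 271839 = (-32655 - 145831) + 271839 = -178486 + 271839 = 93353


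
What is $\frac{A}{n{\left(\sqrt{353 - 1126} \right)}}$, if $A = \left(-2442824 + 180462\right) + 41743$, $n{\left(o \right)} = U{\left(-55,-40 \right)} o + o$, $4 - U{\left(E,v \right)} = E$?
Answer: $\frac{2220619 i \sqrt{773}}{46380} \approx 1331.2 i$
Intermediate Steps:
$U{\left(E,v \right)} = 4 - E$
$n{\left(o \right)} = 60 o$ ($n{\left(o \right)} = \left(4 - -55\right) o + o = \left(4 + 55\right) o + o = 59 o + o = 60 o$)
$A = -2220619$ ($A = -2262362 + 41743 = -2220619$)
$\frac{A}{n{\left(\sqrt{353 - 1126} \right)}} = - \frac{2220619}{60 \sqrt{353 - 1126}} = - \frac{2220619}{60 \sqrt{-773}} = - \frac{2220619}{60 i \sqrt{773}} = - 2220619 \left(- \frac{i \sqrt{773}}{46380}\right) = \frac{2220619 i \sqrt{773}}{46380}$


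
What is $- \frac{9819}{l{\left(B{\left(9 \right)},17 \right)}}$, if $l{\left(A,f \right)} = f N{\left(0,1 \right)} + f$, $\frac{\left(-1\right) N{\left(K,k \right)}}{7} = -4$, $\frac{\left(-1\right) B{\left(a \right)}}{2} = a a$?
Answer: $- \frac{9819}{493} \approx -19.917$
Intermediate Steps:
$B{\left(a \right)} = - 2 a^{2}$ ($B{\left(a \right)} = - 2 a a = - 2 a^{2}$)
$N{\left(K,k \right)} = 28$ ($N{\left(K,k \right)} = \left(-7\right) \left(-4\right) = 28$)
$l{\left(A,f \right)} = 29 f$ ($l{\left(A,f \right)} = f 28 + f = 28 f + f = 29 f$)
$- \frac{9819}{l{\left(B{\left(9 \right)},17 \right)}} = - \frac{9819}{29 \cdot 17} = - \frac{9819}{493}$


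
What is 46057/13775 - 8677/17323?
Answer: 678319736/238624325 ≈ 2.8426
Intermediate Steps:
46057/13775 - 8677/17323 = 678319736/238624325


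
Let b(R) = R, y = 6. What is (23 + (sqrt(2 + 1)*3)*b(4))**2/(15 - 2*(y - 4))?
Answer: 961/11 + 552*sqrt(3)/11 ≈ 174.28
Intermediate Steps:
(23 + (sqrt(2 + 1)*3)*b(4))**2/(15 - 2*(y - 4)) = (23 + (sqrt(2 + 1)*3)*4)**2/(15 - 2*(6 - 4)) = (23 + (sqrt(3)*3)*4)**2/(15 - 2*2) = (23 + (3*sqrt(3))*4)**2/(15 - 4) = (23 + 12*sqrt(3))**2/11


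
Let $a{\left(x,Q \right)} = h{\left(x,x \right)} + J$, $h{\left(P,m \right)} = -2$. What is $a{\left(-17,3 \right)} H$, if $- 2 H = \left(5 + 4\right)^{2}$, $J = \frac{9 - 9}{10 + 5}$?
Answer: $81$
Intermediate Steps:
$J = 0$ ($J = \frac{0}{15} = 0 \cdot \frac{1}{15} = 0$)
$a{\left(x,Q \right)} = -2$ ($a{\left(x,Q \right)} = -2 + 0 = -2$)
$H = - \frac{81}{2}$ ($H = - \frac{\left(5 + 4\right)^{2}}{2} = - \frac{9^{2}}{2} = \left(- \frac{1}{2}\right) 81 = - \frac{81}{2} \approx -40.5$)
$a{\left(-17,3 \right)} H = \left(-2\right) \left(- \frac{81}{2}\right) = 81$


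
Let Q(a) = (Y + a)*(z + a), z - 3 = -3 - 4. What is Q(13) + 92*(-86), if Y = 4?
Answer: -7759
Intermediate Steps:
z = -4 (z = 3 + (-3 - 4) = 3 - 7 = -4)
Q(a) = (-4 + a)*(4 + a) (Q(a) = (4 + a)*(-4 + a) = (-4 + a)*(4 + a))
Q(13) + 92*(-86) = (-16 + 13**2) + 92*(-86) = (-16 + 169) - 7912 = 153 - 7912 = -7759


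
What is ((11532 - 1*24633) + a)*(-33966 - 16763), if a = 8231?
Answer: 247050230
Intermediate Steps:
((11532 - 1*24633) + a)*(-33966 - 16763) = ((11532 - 1*24633) + 8231)*(-33966 - 16763) = ((11532 - 24633) + 8231)*(-50729) = (-13101 + 8231)*(-50729) = -4870*(-50729) = 247050230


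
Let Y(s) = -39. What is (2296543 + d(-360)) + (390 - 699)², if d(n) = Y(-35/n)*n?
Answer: 2406064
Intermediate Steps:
d(n) = -39*n
(2296543 + d(-360)) + (390 - 699)² = (2296543 - 39*(-360)) + (390 - 699)² = (2296543 + 14040) + (-309)² = 2310583 + 95481 = 2406064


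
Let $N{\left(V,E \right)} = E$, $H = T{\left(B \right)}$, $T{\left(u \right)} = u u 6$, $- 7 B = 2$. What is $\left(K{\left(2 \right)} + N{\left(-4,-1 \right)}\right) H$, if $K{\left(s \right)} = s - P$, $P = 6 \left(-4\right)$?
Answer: $\frac{600}{49} \approx 12.245$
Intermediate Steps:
$B = - \frac{2}{7}$ ($B = \left(- \frac{1}{7}\right) 2 = - \frac{2}{7} \approx -0.28571$)
$T{\left(u \right)} = 6 u^{2}$ ($T{\left(u \right)} = u^{2} \cdot 6 = 6 u^{2}$)
$H = \frac{24}{49}$ ($H = 6 \left(- \frac{2}{7}\right)^{2} = 6 \cdot \frac{4}{49} = \frac{24}{49} \approx 0.4898$)
$P = -24$
$K{\left(s \right)} = 24 + s$ ($K{\left(s \right)} = s - -24 = s + 24 = 24 + s$)
$\left(K{\left(2 \right)} + N{\left(-4,-1 \right)}\right) H = \left(\left(24 + 2\right) - 1\right) \frac{24}{49} = \left(26 - 1\right) \frac{24}{49} = 25 \cdot \frac{24}{49} = \frac{600}{49}$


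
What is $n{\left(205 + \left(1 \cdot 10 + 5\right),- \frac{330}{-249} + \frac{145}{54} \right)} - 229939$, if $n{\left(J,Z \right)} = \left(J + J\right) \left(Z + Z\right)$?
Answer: $- \frac{507384299}{2241} \approx -2.2641 \cdot 10^{5}$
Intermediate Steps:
$n{\left(J,Z \right)} = 4 J Z$ ($n{\left(J,Z \right)} = 2 J 2 Z = 4 J Z$)
$n{\left(205 + \left(1 \cdot 10 + 5\right),- \frac{330}{-249} + \frac{145}{54} \right)} - 229939 = 4 \left(205 + \left(1 \cdot 10 + 5\right)\right) \left(- \frac{330}{-249} + \frac{145}{54}\right) - 229939 = 4 \left(205 + \left(10 + 5\right)\right) \left(\left(-330\right) \left(- \frac{1}{249}\right) + 145 \cdot \frac{1}{54}\right) - 229939 = 4 \left(205 + 15\right) \left(\frac{110}{83} + \frac{145}{54}\right) - 229939 = 4 \cdot 220 \cdot \frac{17975}{4482} - 229939 = \frac{7909000}{2241} - 229939 = - \frac{507384299}{2241}$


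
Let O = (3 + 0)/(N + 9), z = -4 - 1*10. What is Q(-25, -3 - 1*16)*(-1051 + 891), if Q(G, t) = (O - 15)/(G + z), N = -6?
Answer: -2240/39 ≈ -57.436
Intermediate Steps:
z = -14 (z = -4 - 10 = -14)
O = 1 (O = (3 + 0)/(-6 + 9) = 3/3 = 3*(1/3) = 1)
Q(G, t) = -14/(-14 + G) (Q(G, t) = (1 - 15)/(G - 14) = -14/(-14 + G))
Q(-25, -3 - 1*16)*(-1051 + 891) = (-14/(-14 - 25))*(-1051 + 891) = -14/(-39)*(-160) = -14*(-1/39)*(-160) = (14/39)*(-160) = -2240/39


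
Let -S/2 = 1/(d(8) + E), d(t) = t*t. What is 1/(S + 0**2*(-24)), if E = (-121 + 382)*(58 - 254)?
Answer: 25546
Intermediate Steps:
d(t) = t**2
E = -51156 (E = 261*(-196) = -51156)
S = 1/25546 (S = -2/(8**2 - 51156) = -2/(64 - 51156) = -2/(-51092) = -2*(-1/51092) = 1/25546 ≈ 3.9145e-5)
1/(S + 0**2*(-24)) = 1/(1/25546 + 0**2*(-24)) = 1/(1/25546 + 0*(-24)) = 1/(1/25546 + 0) = 1/(1/25546) = 25546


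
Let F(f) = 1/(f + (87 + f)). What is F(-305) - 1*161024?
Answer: -84215553/523 ≈ -1.6102e+5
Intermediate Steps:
F(f) = 1/(87 + 2*f)
F(-305) - 1*161024 = 1/(87 + 2*(-305)) - 1*161024 = 1/(87 - 610) - 161024 = 1/(-523) - 161024 = -1/523 - 161024 = -84215553/523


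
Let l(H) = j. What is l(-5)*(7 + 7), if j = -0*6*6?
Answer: 0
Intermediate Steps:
j = 0 (j = -1*0*6 = 0*6 = 0)
l(H) = 0
l(-5)*(7 + 7) = 0*(7 + 7) = 0*14 = 0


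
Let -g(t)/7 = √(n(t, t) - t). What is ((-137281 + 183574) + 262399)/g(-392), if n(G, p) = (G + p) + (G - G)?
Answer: 77173*I*√2/49 ≈ 2227.3*I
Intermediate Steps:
n(G, p) = G + p (n(G, p) = (G + p) + 0 = G + p)
g(t) = -7*√t (g(t) = -7*√((t + t) - t) = -7*√(2*t - t) = -7*√t)
((-137281 + 183574) + 262399)/g(-392) = ((-137281 + 183574) + 262399)/((-98*I*√2)) = (46293 + 262399)/((-98*I*√2)) = 308692/((-98*I*√2)) = 308692*(I*√2/196) = 77173*I*√2/49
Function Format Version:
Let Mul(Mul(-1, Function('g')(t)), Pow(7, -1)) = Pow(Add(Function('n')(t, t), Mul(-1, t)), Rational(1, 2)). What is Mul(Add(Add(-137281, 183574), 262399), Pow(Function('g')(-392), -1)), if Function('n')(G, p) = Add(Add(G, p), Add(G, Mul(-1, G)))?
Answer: Mul(Rational(77173, 49), I, Pow(2, Rational(1, 2))) ≈ Mul(2227.3, I)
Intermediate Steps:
Function('n')(G, p) = Add(G, p) (Function('n')(G, p) = Add(Add(G, p), 0) = Add(G, p))
Function('g')(t) = Mul(-7, Pow(t, Rational(1, 2))) (Function('g')(t) = Mul(-7, Pow(Add(Add(t, t), Mul(-1, t)), Rational(1, 2))) = Mul(-7, Pow(Add(Mul(2, t), Mul(-1, t)), Rational(1, 2))) = Mul(-7, Pow(t, Rational(1, 2))))
Mul(Add(Add(-137281, 183574), 262399), Pow(Function('g')(-392), -1)) = Mul(Add(Add(-137281, 183574), 262399), Pow(Mul(-7, Pow(-392, Rational(1, 2))), -1)) = Mul(Add(46293, 262399), Pow(Mul(-7, Mul(14, I, Pow(2, Rational(1, 2)))), -1)) = Mul(308692, Pow(Mul(-98, I, Pow(2, Rational(1, 2))), -1)) = Mul(308692, Mul(Rational(1, 196), I, Pow(2, Rational(1, 2)))) = Mul(Rational(77173, 49), I, Pow(2, Rational(1, 2)))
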